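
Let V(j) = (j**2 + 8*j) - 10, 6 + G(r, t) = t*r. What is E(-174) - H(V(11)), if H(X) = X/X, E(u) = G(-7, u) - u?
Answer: 1385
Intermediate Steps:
G(r, t) = -6 + r*t (G(r, t) = -6 + t*r = -6 + r*t)
E(u) = -6 - 8*u (E(u) = (-6 - 7*u) - u = -6 - 8*u)
V(j) = -10 + j**2 + 8*j
H(X) = 1
E(-174) - H(V(11)) = (-6 - 8*(-174)) - 1*1 = (-6 + 1392) - 1 = 1386 - 1 = 1385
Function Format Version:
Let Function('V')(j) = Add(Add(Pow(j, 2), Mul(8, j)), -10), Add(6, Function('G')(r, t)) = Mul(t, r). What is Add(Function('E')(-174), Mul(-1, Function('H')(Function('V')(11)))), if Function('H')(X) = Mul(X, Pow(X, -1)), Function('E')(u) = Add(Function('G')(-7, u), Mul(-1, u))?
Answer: 1385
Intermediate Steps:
Function('G')(r, t) = Add(-6, Mul(r, t)) (Function('G')(r, t) = Add(-6, Mul(t, r)) = Add(-6, Mul(r, t)))
Function('E')(u) = Add(-6, Mul(-8, u)) (Function('E')(u) = Add(Add(-6, Mul(-7, u)), Mul(-1, u)) = Add(-6, Mul(-8, u)))
Function('V')(j) = Add(-10, Pow(j, 2), Mul(8, j))
Function('H')(X) = 1
Add(Function('E')(-174), Mul(-1, Function('H')(Function('V')(11)))) = Add(Add(-6, Mul(-8, -174)), Mul(-1, 1)) = Add(Add(-6, 1392), -1) = Add(1386, -1) = 1385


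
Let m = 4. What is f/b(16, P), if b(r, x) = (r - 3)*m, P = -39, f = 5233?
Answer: 5233/52 ≈ 100.63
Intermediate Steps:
b(r, x) = -12 + 4*r (b(r, x) = (r - 3)*4 = (-3 + r)*4 = -12 + 4*r)
f/b(16, P) = 5233/(-12 + 4*16) = 5233/(-12 + 64) = 5233/52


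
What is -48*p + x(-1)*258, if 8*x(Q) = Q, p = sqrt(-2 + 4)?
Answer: -129/4 - 48*sqrt(2) ≈ -100.13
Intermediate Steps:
p = sqrt(2) ≈ 1.4142
x(Q) = Q/8
-48*p + x(-1)*258 = -48*sqrt(2) + ((1/8)*(-1))*258 = -48*sqrt(2) - 1/8*258 = -48*sqrt(2) - 129/4 = -129/4 - 48*sqrt(2)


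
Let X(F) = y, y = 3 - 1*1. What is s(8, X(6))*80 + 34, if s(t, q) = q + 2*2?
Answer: 514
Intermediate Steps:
y = 2 (y = 3 - 1 = 2)
X(F) = 2
s(t, q) = 4 + q (s(t, q) = q + 4 = 4 + q)
s(8, X(6))*80 + 34 = (4 + 2)*80 + 34 = 6*80 + 34 = 480 + 34 = 514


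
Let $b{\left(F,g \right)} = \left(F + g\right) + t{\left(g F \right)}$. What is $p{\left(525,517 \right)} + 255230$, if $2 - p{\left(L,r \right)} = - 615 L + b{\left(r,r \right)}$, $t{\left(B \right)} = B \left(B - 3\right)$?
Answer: $-71442030581$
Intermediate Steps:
$t{\left(B \right)} = B \left(-3 + B\right)$
$b{\left(F,g \right)} = F + g + F g \left(-3 + F g\right)$ ($b{\left(F,g \right)} = \left(F + g\right) + g F \left(-3 + g F\right) = \left(F + g\right) + F g \left(-3 + F g\right) = F + g + F g \left(-3 + F g\right)$)
$p{\left(L,r \right)} = 2 - 2 r + 615 L - r^{2} \left(-3 + r^{2}\right)$ ($p{\left(L,r \right)} = 2 - \left(- 615 L + \left(r + r + r r \left(-3 + r r\right)\right)\right) = 2 - \left(- 615 L + \left(r + r + r r \left(-3 + r^{2}\right)\right)\right) = 2 - \left(- 615 L + \left(r + r + r^{2} \left(-3 + r^{2}\right)\right)\right) = 2 - \left(- 615 L + \left(2 r + r^{2} \left(-3 + r^{2}\right)\right)\right) = 2 - \left(- 615 L + 2 r + r^{2} \left(-3 + r^{2}\right)\right) = 2 - 2 r + 615 L - r^{2} \left(-3 + r^{2}\right)$)
$p{\left(525,517 \right)} + 255230 = \left(2 - 1034 + 615 \cdot 525 + 517^{2} \left(3 - 517^{2}\right)\right) + 255230 = \left(2 - 1034 + 322875 + 267289 \left(3 - 267289\right)\right) + 255230 = \left(2 - 1034 + 322875 + 267289 \left(-267286\right)\right) + 255230 = \left(2 - 1034 + 322875 - 71442607654\right) + 255230 = -71442285811 + 255230 = -71442030581$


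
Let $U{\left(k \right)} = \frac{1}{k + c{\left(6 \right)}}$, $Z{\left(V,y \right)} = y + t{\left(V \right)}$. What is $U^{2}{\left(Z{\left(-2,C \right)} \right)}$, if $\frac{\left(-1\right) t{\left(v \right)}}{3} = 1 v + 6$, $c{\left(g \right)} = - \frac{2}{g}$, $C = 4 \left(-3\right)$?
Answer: $\frac{9}{5329} \approx 0.0016889$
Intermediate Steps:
$C = -12$
$t{\left(v \right)} = -18 - 3 v$ ($t{\left(v \right)} = - 3 \left(1 v + 6\right) = - 3 \left(v + 6\right) = - 3 \left(6 + v\right) = -18 - 3 v$)
$Z{\left(V,y \right)} = -18 + y - 3 V$ ($Z{\left(V,y \right)} = y - \left(18 + 3 V\right) = -18 + y - 3 V$)
$U{\left(k \right)} = \frac{1}{- \frac{1}{3} + k}$ ($U{\left(k \right)} = \frac{1}{k - \frac{2}{6}} = \frac{1}{k - \frac{1}{3}} = \frac{1}{- \frac{1}{3} + k}$)
$U^{2}{\left(Z{\left(-2,C \right)} \right)} = \left(\frac{3}{-1 + 3 \left(-18 - 12 - -6\right)}\right)^{2} = \left(\frac{3}{-1 + 3 \left(-18 - 12 + 6\right)}\right)^{2} = \left(\frac{3}{-1 + 3 \left(-24\right)}\right)^{2} = \left(\frac{3}{-1 - 72}\right)^{2} = \left(\frac{3}{-73}\right)^{2} = \left(3 \left(- \frac{1}{73}\right)\right)^{2} = \left(- \frac{3}{73}\right)^{2} = \frac{9}{5329}$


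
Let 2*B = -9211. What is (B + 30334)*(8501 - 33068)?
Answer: -1264144119/2 ≈ -6.3207e+8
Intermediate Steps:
B = -9211/2 (B = (½)*(-9211) = -9211/2 ≈ -4605.5)
(B + 30334)*(8501 - 33068) = (-9211/2 + 30334)*(8501 - 33068) = (51457/2)*(-24567) = -1264144119/2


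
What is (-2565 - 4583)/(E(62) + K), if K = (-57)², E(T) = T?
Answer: -7148/3311 ≈ -2.1589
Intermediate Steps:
K = 3249
(-2565 - 4583)/(E(62) + K) = (-2565 - 4583)/(62 + 3249) = -7148/3311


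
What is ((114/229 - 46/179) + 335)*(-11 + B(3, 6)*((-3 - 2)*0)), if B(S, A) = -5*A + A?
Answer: -151160427/40991 ≈ -3687.6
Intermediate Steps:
B(S, A) = -4*A
((114/229 - 46/179) + 335)*(-11 + B(3, 6)*((-3 - 2)*0)) = ((114/229 - 46/179) + 335)*(-11 + (-4*6)*((-3 - 2)*0)) = ((114*(1/229) - 46*1/179) + 335)*(-11 - (-120)*0) = ((114/229 - 46/179) + 335)*(-11 - 24*0) = (9872/40991 + 335)*(-11 + 0) = (13741857/40991)*(-11) = -151160427/40991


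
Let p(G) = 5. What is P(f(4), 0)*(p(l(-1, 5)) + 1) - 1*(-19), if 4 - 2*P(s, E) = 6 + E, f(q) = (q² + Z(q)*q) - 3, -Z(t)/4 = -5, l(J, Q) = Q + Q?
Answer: 13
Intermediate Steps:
l(J, Q) = 2*Q
Z(t) = 20 (Z(t) = -4*(-5) = 20)
f(q) = -3 + q² + 20*q (f(q) = (q² + 20*q) - 3 = -3 + q² + 20*q)
P(s, E) = -1 - E/2 (P(s, E) = 2 - (6 + E)/2 = 2 + (-3 - E/2) = -1 - E/2)
P(f(4), 0)*(p(l(-1, 5)) + 1) - 1*(-19) = (-1 - ½*0)*(5 + 1) - 1*(-19) = (-1 + 0)*6 + 19 = -1*6 + 19 = -6 + 19 = 13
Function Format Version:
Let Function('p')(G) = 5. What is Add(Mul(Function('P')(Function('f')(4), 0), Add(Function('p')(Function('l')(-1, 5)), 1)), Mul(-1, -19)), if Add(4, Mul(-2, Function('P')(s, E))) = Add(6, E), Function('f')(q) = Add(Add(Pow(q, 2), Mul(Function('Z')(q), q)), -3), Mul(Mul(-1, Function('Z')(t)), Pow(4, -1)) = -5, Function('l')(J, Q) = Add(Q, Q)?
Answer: 13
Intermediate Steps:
Function('l')(J, Q) = Mul(2, Q)
Function('Z')(t) = 20 (Function('Z')(t) = Mul(-4, -5) = 20)
Function('f')(q) = Add(-3, Pow(q, 2), Mul(20, q)) (Function('f')(q) = Add(Add(Pow(q, 2), Mul(20, q)), -3) = Add(-3, Pow(q, 2), Mul(20, q)))
Function('P')(s, E) = Add(-1, Mul(Rational(-1, 2), E)) (Function('P')(s, E) = Add(2, Mul(Rational(-1, 2), Add(6, E))) = Add(2, Add(-3, Mul(Rational(-1, 2), E))) = Add(-1, Mul(Rational(-1, 2), E)))
Add(Mul(Function('P')(Function('f')(4), 0), Add(Function('p')(Function('l')(-1, 5)), 1)), Mul(-1, -19)) = Add(Mul(Add(-1, Mul(Rational(-1, 2), 0)), Add(5, 1)), Mul(-1, -19)) = Add(Mul(Add(-1, 0), 6), 19) = Add(Mul(-1, 6), 19) = Add(-6, 19) = 13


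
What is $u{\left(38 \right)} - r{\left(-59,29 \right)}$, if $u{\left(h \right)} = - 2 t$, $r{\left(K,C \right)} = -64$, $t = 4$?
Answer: $56$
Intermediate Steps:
$u{\left(h \right)} = -8$ ($u{\left(h \right)} = \left(-2\right) 4 = -8$)
$u{\left(38 \right)} - r{\left(-59,29 \right)} = -8 - -64 = -8 + 64 = 56$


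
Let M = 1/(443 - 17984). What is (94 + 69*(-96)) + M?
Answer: -114542731/17541 ≈ -6530.0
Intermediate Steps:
M = -1/17541 (M = 1/(-17541) = -1/17541 ≈ -5.7009e-5)
(94 + 69*(-96)) + M = (94 + 69*(-96)) - 1/17541 = (94 - 6624) - 1/17541 = -6530 - 1/17541 = -114542731/17541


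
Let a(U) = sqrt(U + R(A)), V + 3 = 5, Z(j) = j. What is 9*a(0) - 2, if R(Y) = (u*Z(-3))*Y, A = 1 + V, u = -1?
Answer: 25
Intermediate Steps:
V = 2 (V = -3 + 5 = 2)
A = 3 (A = 1 + 2 = 3)
R(Y) = 3*Y (R(Y) = (-1*(-3))*Y = 3*Y)
a(U) = sqrt(9 + U) (a(U) = sqrt(U + 3*3) = sqrt(U + 9) = sqrt(9 + U))
9*a(0) - 2 = 9*sqrt(9 + 0) - 2 = 9*sqrt(9) - 2 = 9*3 - 2 = 27 - 2 = 25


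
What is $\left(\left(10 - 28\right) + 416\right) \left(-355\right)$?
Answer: $-141290$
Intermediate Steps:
$\left(\left(10 - 28\right) + 416\right) \left(-355\right) = \left(-18 + 416\right) \left(-355\right) = 398 \left(-355\right) = -141290$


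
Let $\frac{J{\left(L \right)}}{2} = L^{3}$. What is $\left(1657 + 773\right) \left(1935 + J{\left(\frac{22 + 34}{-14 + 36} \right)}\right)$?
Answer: $\frac{6365115270}{1331} \approx 4.7822 \cdot 10^{6}$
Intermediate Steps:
$J{\left(L \right)} = 2 L^{3}$
$\left(1657 + 773\right) \left(1935 + J{\left(\frac{22 + 34}{-14 + 36} \right)}\right) = \left(1657 + 773\right) \left(1935 + 2 \left(\frac{22 + 34}{-14 + 36}\right)^{3}\right) = 2430 \left(1935 + 2 \left(\frac{56}{22}\right)^{3}\right) = 2430 \left(1935 + 2 \left(56 \cdot \frac{1}{22}\right)^{3}\right) = 2430 \left(1935 + 2 \left(\frac{28}{11}\right)^{3}\right) = 2430 \left(1935 + 2 \cdot \frac{21952}{1331}\right) = 2430 \left(1935 + \frac{43904}{1331}\right) = 2430 \cdot \frac{2619389}{1331} = \frac{6365115270}{1331}$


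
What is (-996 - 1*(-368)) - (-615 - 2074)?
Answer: 2061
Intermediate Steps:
(-996 - 1*(-368)) - (-615 - 2074) = (-996 + 368) - 1*(-2689) = -628 + 2689 = 2061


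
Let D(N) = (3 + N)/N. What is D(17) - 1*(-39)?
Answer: 683/17 ≈ 40.176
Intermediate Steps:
D(N) = (3 + N)/N
D(17) - 1*(-39) = (3 + 17)/17 - 1*(-39) = (1/17)*20 + 39 = 20/17 + 39 = 683/17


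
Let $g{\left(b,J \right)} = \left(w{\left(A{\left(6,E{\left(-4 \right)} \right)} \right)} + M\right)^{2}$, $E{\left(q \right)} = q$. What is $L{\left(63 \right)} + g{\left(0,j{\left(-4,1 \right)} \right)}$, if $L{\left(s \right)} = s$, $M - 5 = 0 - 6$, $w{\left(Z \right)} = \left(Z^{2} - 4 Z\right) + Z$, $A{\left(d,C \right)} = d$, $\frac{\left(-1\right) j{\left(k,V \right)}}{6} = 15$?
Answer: $352$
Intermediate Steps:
$j{\left(k,V \right)} = -90$ ($j{\left(k,V \right)} = \left(-6\right) 15 = -90$)
$w{\left(Z \right)} = Z^{2} - 3 Z$
$M = -1$ ($M = 5 + \left(0 - 6\right) = 5 - 6 = -1$)
$g{\left(b,J \right)} = 289$ ($g{\left(b,J \right)} = \left(6 \left(-3 + 6\right) - 1\right)^{2} = \left(6 \cdot 3 - 1\right)^{2} = \left(18 - 1\right)^{2} = 17^{2} = 289$)
$L{\left(63 \right)} + g{\left(0,j{\left(-4,1 \right)} \right)} = 63 + 289 = 352$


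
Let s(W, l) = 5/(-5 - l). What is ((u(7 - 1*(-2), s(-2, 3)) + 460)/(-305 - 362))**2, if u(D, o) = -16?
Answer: 197136/444889 ≈ 0.44311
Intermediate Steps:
((u(7 - 1*(-2), s(-2, 3)) + 460)/(-305 - 362))**2 = ((-16 + 460)/(-305 - 362))**2 = (444/(-667))**2 = (444*(-1/667))**2 = (-444/667)**2 = 197136/444889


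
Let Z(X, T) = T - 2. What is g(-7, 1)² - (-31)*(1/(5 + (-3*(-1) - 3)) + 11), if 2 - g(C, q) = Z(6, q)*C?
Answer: 1861/5 ≈ 372.20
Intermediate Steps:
Z(X, T) = -2 + T
g(C, q) = 2 - C*(-2 + q) (g(C, q) = 2 - (-2 + q)*C = 2 - C*(-2 + q))
g(-7, 1)² - (-31)*(1/(5 + (-3*(-1) - 3)) + 11) = (2 - 1*(-7)*(-2 + 1))² - (-31)*(1/(5 + (-3*(-1) - 3)) + 11) = (2 - 1*(-7)*(-1))² - (-31)*(1/(5 + (3 - 3)) + 11) = (2 - 7)² - (-31)*(1/(5 + 0) + 11) = (-5)² - (-31)*(1/5 + 11) = 25 - (-31)*(⅕ + 11) = 25 - (-31)*56/5 = 25 - 1*(-1736/5) = 25 + 1736/5 = 1861/5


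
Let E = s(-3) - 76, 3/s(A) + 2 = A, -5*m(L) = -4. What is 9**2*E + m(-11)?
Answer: -31019/5 ≈ -6203.8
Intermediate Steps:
m(L) = 4/5 (m(L) = -1/5*(-4) = 4/5)
s(A) = 3/(-2 + A)
E = -383/5 (E = 3/(-2 - 3) - 76 = 3/(-5) - 76 = 3*(-1/5) - 76 = -3/5 - 76 = -383/5 ≈ -76.600)
9**2*E + m(-11) = 9**2*(-383/5) + 4/5 = 81*(-383/5) + 4/5 = -31023/5 + 4/5 = -31019/5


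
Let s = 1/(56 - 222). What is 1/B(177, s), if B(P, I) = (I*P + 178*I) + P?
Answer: 166/29027 ≈ 0.0057188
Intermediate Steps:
s = -1/166 (s = 1/(-166) = -1/166 ≈ -0.0060241)
B(P, I) = P + 178*I + I*P (B(P, I) = (178*I + I*P) + P = P + 178*I + I*P)
1/B(177, s) = 1/(177 + 178*(-1/166) - 1/166*177) = 1/(177 - 89/83 - 177/166) = 1/(29027/166) = 166/29027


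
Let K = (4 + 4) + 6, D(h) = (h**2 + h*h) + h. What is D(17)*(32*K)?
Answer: 266560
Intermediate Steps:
D(h) = h + 2*h**2 (D(h) = (h**2 + h**2) + h = 2*h**2 + h = h + 2*h**2)
K = 14 (K = 8 + 6 = 14)
D(17)*(32*K) = (17*(1 + 2*17))*(32*14) = (17*(1 + 34))*448 = (17*35)*448 = 595*448 = 266560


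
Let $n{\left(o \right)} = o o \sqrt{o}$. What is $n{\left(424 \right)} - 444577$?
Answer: $-444577 + 359552 \sqrt{106} \approx 3.2572 \cdot 10^{6}$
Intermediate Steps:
$n{\left(o \right)} = o^{\frac{5}{2}}$ ($n{\left(o \right)} = o^{2} \sqrt{o} = o^{\frac{5}{2}}$)
$n{\left(424 \right)} - 444577 = 424^{\frac{5}{2}} - 444577 = 359552 \sqrt{106} - 444577 = -444577 + 359552 \sqrt{106}$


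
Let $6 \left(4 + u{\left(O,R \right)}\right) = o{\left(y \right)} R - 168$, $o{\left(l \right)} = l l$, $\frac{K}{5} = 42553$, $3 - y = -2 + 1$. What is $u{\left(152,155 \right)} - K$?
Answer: $- \frac{637151}{3} \approx -2.1238 \cdot 10^{5}$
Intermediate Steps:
$y = 4$ ($y = 3 - \left(-2 + 1\right) = 3 - -1 = 3 + 1 = 4$)
$K = 212765$ ($K = 5 \cdot 42553 = 212765$)
$o{\left(l \right)} = l^{2}$
$u{\left(O,R \right)} = -32 + \frac{8 R}{3}$ ($u{\left(O,R \right)} = -4 + \frac{4^{2} R - 168}{6} = -4 + \frac{16 R - 168}{6} = -4 + \frac{-168 + 16 R}{6} = -4 + \left(-28 + \frac{8 R}{3}\right) = -32 + \frac{8 R}{3}$)
$u{\left(152,155 \right)} - K = \left(-32 + \frac{8}{3} \cdot 155\right) - 212765 = \left(-32 + \frac{1240}{3}\right) - 212765 = \frac{1144}{3} - 212765 = - \frac{637151}{3}$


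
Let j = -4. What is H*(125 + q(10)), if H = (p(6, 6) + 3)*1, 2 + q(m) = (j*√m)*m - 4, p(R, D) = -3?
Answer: 0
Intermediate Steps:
q(m) = -6 - 4*m^(3/2) (q(m) = -2 + ((-4*√m)*m - 4) = -2 + (-4*m^(3/2) - 4) = -2 + (-4 - 4*m^(3/2)) = -6 - 4*m^(3/2))
H = 0 (H = (-3 + 3)*1 = 0*1 = 0)
H*(125 + q(10)) = 0*(125 + (-6 - 40*√10)) = 0*(119 - 40*√10) = 0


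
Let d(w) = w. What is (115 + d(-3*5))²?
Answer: 10000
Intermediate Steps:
(115 + d(-3*5))² = (115 - 3*5)² = (115 - 15)² = 100² = 10000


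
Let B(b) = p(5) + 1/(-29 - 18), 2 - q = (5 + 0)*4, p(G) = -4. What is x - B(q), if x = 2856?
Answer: 134421/47 ≈ 2860.0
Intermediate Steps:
q = -18 (q = 2 - (5 + 0)*4 = 2 - 5*4 = 2 - 1*20 = 2 - 20 = -18)
B(b) = -189/47 (B(b) = -4 + 1/(-29 - 18) = -4 + 1/(-47) = -4 - 1/47 = -189/47)
x - B(q) = 2856 - 1*(-189/47) = 2856 + 189/47 = 134421/47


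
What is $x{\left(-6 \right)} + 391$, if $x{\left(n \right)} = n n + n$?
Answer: $421$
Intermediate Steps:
$x{\left(n \right)} = n + n^{2}$ ($x{\left(n \right)} = n^{2} + n = n + n^{2}$)
$x{\left(-6 \right)} + 391 = - 6 \left(1 - 6\right) + 391 = \left(-6\right) \left(-5\right) + 391 = 30 + 391 = 421$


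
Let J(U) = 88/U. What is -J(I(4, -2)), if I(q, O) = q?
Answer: -22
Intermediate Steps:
-J(I(4, -2)) = -88/4 = -1*22 = -22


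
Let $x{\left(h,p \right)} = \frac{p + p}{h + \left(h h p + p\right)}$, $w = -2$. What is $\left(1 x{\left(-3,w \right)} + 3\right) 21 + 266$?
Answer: $\frac{7651}{23} \approx 332.65$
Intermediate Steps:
$x{\left(h,p \right)} = \frac{2 p}{h + p + p h^{2}}$ ($x{\left(h,p \right)} = \frac{2 p}{h + \left(h^{2} p + p\right)} = \frac{2 p}{h + \left(p h^{2} + p\right)} = \frac{2 p}{h + \left(p + p h^{2}\right)} = \frac{2 p}{h + p + p h^{2}}$)
$\left(1 x{\left(-3,w \right)} + 3\right) 21 + 266 = \left(1 \cdot 2 \left(-2\right) \frac{1}{-3 - 2 - 2 \left(-3\right)^{2}} + 3\right) 21 + 266 = \left(1 \cdot 2 \left(-2\right) \frac{1}{-3 - 2 - 18} + 3\right) 21 + 266 = \left(1 \cdot 2 \left(-2\right) \frac{1}{-23} + 3\right) 21 + 266 = \left(1 \cdot 2 \left(-2\right) \left(- \frac{1}{23}\right) + 3\right) 21 + 266 = \left(1 \cdot \frac{4}{23} + 3\right) 21 + 266 = \left(\frac{4}{23} + 3\right) 21 + 266 = \frac{73}{23} \cdot 21 + 266 = \frac{1533}{23} + 266 = \frac{7651}{23}$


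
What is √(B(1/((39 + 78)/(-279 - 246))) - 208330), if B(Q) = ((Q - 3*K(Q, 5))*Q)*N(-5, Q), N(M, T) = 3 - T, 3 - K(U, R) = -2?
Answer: I*√480444559530/1521 ≈ 455.71*I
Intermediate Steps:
K(U, R) = 5 (K(U, R) = 3 - 1*(-2) = 3 + 2 = 5)
B(Q) = Q*(-15 + Q)*(3 - Q) (B(Q) = ((Q - 3*5)*Q)*(3 - Q) = ((Q - 15)*Q)*(3 - Q) = ((-15 + Q)*Q)*(3 - Q) = (Q*(-15 + Q))*(3 - Q) = Q*(-15 + Q)*(3 - Q))
√(B(1/((39 + 78)/(-279 - 246))) - 208330) = √(-(-15 + 1/((39 + 78)/(-279 - 246)))*(-3 + 1/((39 + 78)/(-279 - 246)))/((39 + 78)/(-279 - 246)) - 208330) = √(-(-15 + 1/(117/(-525)))*(-3 + 1/(117/(-525)))/(117/(-525)) - 208330) = √(-(-15 + 1/(117*(-1/525)))*(-3 + 1/(117*(-1/525)))/(117*(-1/525)) - 208330) = √(-(-15 + 1/(-39/175))*(-3 + 1/(-39/175))/(-39/175) - 208330) = √(-1*(-175/39)*(-15 - 175/39)*(-3 - 175/39) - 208330) = √(-1*(-175/39)*(-760/39)*(-292/39) - 208330) = √(38836000/59319 - 208330) = √(-12319091270/59319) = I*√480444559530/1521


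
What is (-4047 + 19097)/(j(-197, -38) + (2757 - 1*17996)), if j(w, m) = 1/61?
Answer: -459025/464789 ≈ -0.98760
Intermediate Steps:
j(w, m) = 1/61
(-4047 + 19097)/(j(-197, -38) + (2757 - 1*17996)) = (-4047 + 19097)/(1/61 + (2757 - 1*17996)) = 15050/(1/61 + (2757 - 17996)) = 15050/(1/61 - 15239) = 15050/(-929578/61) = 15050*(-61/929578) = -459025/464789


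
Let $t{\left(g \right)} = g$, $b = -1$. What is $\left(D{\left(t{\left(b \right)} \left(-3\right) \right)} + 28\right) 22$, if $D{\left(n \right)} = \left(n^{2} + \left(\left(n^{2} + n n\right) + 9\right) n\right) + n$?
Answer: $2662$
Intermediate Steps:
$D{\left(n \right)} = n + n^{2} + n \left(9 + 2 n^{2}\right)$ ($D{\left(n \right)} = \left(n^{2} + \left(\left(n^{2} + n^{2}\right) + 9\right) n\right) + n = \left(n^{2} + \left(2 n^{2} + 9\right) n\right) + n = \left(n^{2} + \left(9 + 2 n^{2}\right) n\right) + n = \left(n^{2} + n \left(9 + 2 n^{2}\right)\right) + n = n + n^{2} + n \left(9 + 2 n^{2}\right)$)
$\left(D{\left(t{\left(b \right)} \left(-3\right) \right)} + 28\right) 22 = \left(\left(-1\right) \left(-3\right) \left(10 - -3 + 2 \left(\left(-1\right) \left(-3\right)\right)^{2}\right) + 28\right) 22 = \left(3 \left(10 + 3 + 2 \cdot 3^{2}\right) + 28\right) 22 = \left(3 \left(10 + 3 + 2 \cdot 9\right) + 28\right) 22 = \left(3 \left(10 + 3 + 18\right) + 28\right) 22 = \left(3 \cdot 31 + 28\right) 22 = \left(93 + 28\right) 22 = 121 \cdot 22 = 2662$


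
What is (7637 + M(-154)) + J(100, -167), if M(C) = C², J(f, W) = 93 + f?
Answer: 31546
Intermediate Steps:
(7637 + M(-154)) + J(100, -167) = (7637 + (-154)²) + (93 + 100) = (7637 + 23716) + 193 = 31353 + 193 = 31546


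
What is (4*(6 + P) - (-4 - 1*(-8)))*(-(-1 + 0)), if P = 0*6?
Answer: 20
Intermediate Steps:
P = 0
(4*(6 + P) - (-4 - 1*(-8)))*(-(-1 + 0)) = (4*(6 + 0) - (-4 - 1*(-8)))*(-(-1 + 0)) = (4*6 - (-4 + 8))*(-1*(-1)) = (24 - 1*4)*1 = (24 - 4)*1 = 20*1 = 20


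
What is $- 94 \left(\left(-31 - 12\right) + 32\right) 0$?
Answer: $0$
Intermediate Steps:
$- 94 \left(\left(-31 - 12\right) + 32\right) 0 = - 94 \left(-43 + 32\right) 0 = \left(-94\right) \left(-11\right) 0 = 1034 \cdot 0 = 0$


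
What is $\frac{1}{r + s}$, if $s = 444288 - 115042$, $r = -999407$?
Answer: $- \frac{1}{670161} \approx -1.4922 \cdot 10^{-6}$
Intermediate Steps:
$s = 329246$ ($s = 444288 - 115042 = 329246$)
$\frac{1}{r + s} = \frac{1}{-999407 + 329246} = \frac{1}{-670161} = - \frac{1}{670161}$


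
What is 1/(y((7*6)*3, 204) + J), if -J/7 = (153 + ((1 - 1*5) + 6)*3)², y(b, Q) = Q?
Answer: -1/176763 ≈ -5.6573e-6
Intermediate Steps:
J = -176967 (J = -7*(153 + ((1 - 1*5) + 6)*3)² = -7*(153 + ((1 - 5) + 6)*3)² = -7*(153 + (-4 + 6)*3)² = -7*(153 + 2*3)² = -7*(153 + 6)² = -7*159² = -7*25281 = -176967)
1/(y((7*6)*3, 204) + J) = 1/(204 - 176967) = 1/(-176763) = -1/176763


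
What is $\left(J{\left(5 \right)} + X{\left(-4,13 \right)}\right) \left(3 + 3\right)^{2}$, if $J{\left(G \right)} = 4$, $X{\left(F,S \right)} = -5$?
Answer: $-36$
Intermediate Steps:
$\left(J{\left(5 \right)} + X{\left(-4,13 \right)}\right) \left(3 + 3\right)^{2} = \left(4 - 5\right) \left(3 + 3\right)^{2} = - 6^{2} = \left(-1\right) 36 = -36$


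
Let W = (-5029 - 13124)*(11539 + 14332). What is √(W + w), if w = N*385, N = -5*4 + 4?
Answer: I*√469642423 ≈ 21671.0*I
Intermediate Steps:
W = -469636263 (W = -18153*25871 = -469636263)
N = -16 (N = -20 + 4 = -16)
w = -6160 (w = -16*385 = -6160)
√(W + w) = √(-469636263 - 6160) = √(-469642423) = I*√469642423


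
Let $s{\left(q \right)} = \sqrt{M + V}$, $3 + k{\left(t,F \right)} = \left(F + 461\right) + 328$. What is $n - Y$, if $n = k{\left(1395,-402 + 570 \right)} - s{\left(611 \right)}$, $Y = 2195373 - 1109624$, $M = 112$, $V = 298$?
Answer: $-1084795 - \sqrt{410} \approx -1.0848 \cdot 10^{6}$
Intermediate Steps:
$k{\left(t,F \right)} = 786 + F$ ($k{\left(t,F \right)} = -3 + \left(\left(F + 461\right) + 328\right) = -3 + \left(\left(461 + F\right) + 328\right) = -3 + \left(789 + F\right) = 786 + F$)
$s{\left(q \right)} = \sqrt{410}$ ($s{\left(q \right)} = \sqrt{112 + 298} = \sqrt{410}$)
$Y = 1085749$
$n = 954 - \sqrt{410}$ ($n = \left(786 + \left(-402 + 570\right)\right) - \sqrt{410} = \left(786 + 168\right) - \sqrt{410} = 954 - \sqrt{410} \approx 933.75$)
$n - Y = \left(954 - \sqrt{410}\right) - 1085749 = -1084795 - \sqrt{410}$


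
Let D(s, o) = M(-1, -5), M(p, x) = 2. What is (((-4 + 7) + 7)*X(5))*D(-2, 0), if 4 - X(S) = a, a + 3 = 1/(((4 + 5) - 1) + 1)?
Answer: 1240/9 ≈ 137.78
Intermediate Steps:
D(s, o) = 2
a = -26/9 (a = -3 + 1/(((4 + 5) - 1) + 1) = -3 + 1/((9 - 1) + 1) = -3 + 1/(8 + 1) = -3 + 1/9 = -26/9 ≈ -2.8889)
X(S) = 62/9 (X(S) = 4 - 1*(-26/9) = 4 + 26/9 = 62/9)
(((-4 + 7) + 7)*X(5))*D(-2, 0) = (((-4 + 7) + 7)*(62/9))*2 = ((3 + 7)*(62/9))*2 = (10*(62/9))*2 = (620/9)*2 = 1240/9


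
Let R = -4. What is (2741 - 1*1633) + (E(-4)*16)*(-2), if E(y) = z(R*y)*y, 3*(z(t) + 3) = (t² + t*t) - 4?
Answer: 67196/3 ≈ 22399.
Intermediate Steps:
z(t) = -13/3 + 2*t²/3 (z(t) = -3 + ((t² + t*t) - 4)/3 = -3 + ((t² + t²) - 4)/3 = -3 + (2*t² - 4)/3 = -3 + (-4 + 2*t²)/3 = -3 + (-4/3 + 2*t²/3) = -13/3 + 2*t²/3)
E(y) = y*(-13/3 + 32*y²/3) (E(y) = (-13/3 + 2*(-4*y)²/3)*y = (-13/3 + 2*(16*y²)/3)*y = (-13/3 + 32*y²/3)*y = y*(-13/3 + 32*y²/3))
(2741 - 1*1633) + (E(-4)*16)*(-2) = (2741 - 1*1633) + (((⅓)*(-4)*(-13 + 32*(-4)²))*16)*(-2) = (2741 - 1633) + (((⅓)*(-4)*(-13 + 32*16))*16)*(-2) = 1108 + (((⅓)*(-4)*(-13 + 512))*16)*(-2) = 1108 + (((⅓)*(-4)*499)*16)*(-2) = 1108 - 1996/3*16*(-2) = 1108 - 31936/3*(-2) = 1108 + 63872/3 = 67196/3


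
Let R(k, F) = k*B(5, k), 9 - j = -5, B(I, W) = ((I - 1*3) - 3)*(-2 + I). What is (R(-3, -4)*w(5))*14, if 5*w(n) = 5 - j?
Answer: -1134/5 ≈ -226.80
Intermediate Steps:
B(I, W) = (-6 + I)*(-2 + I) (B(I, W) = ((I - 3) - 3)*(-2 + I) = ((-3 + I) - 3)*(-2 + I) = (-6 + I)*(-2 + I))
j = 14 (j = 9 - 1*(-5) = 9 + 5 = 14)
R(k, F) = -3*k (R(k, F) = k*(12 + 5² - 8*5) = k*(12 + 25 - 40) = k*(-3) = -3*k)
w(n) = -9/5 (w(n) = (5 - 1*14)/5 = (5 - 14)/5 = (⅕)*(-9) = -9/5)
(R(-3, -4)*w(5))*14 = (-3*(-3)*(-9/5))*14 = (9*(-9/5))*14 = -81/5*14 = -1134/5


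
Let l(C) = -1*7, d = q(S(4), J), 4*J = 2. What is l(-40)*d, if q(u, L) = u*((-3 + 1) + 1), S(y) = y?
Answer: 28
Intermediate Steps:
J = ½ (J = (¼)*2 = ½ ≈ 0.50000)
q(u, L) = -u (q(u, L) = u*(-2 + 1) = u*(-1) = -u)
d = -4 (d = -1*4 = -4)
l(C) = -7
l(-40)*d = -7*(-4) = 28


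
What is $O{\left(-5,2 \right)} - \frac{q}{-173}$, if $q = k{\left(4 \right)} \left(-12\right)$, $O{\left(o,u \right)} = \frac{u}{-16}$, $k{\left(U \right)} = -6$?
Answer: $\frac{403}{1384} \approx 0.29118$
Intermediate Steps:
$O{\left(o,u \right)} = - \frac{u}{16}$ ($O{\left(o,u \right)} = u \left(- \frac{1}{16}\right) = - \frac{u}{16}$)
$q = 72$ ($q = \left(-6\right) \left(-12\right) = 72$)
$O{\left(-5,2 \right)} - \frac{q}{-173} = \left(- \frac{1}{16}\right) 2 - \frac{72}{-173} = - \frac{1}{8} - 72 \left(- \frac{1}{173}\right) = - \frac{1}{8} - - \frac{72}{173} = - \frac{1}{8} + \frac{72}{173} = \frac{403}{1384}$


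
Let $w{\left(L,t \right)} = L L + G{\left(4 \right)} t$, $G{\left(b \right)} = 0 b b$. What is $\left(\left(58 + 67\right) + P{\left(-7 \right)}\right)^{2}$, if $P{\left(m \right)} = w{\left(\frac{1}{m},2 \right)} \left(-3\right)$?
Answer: $\frac{37478884}{2401} \approx 15610.0$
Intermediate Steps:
$G{\left(b \right)} = 0$ ($G{\left(b \right)} = 0 b = 0$)
$w{\left(L,t \right)} = L^{2}$ ($w{\left(L,t \right)} = L L + 0 t = L^{2} + 0 = L^{2}$)
$P{\left(m \right)} = - \frac{3}{m^{2}}$ ($P{\left(m \right)} = \left(\frac{1}{m}\right)^{2} \left(-3\right) = \frac{1}{m^{2}} \left(-3\right) = - \frac{3}{m^{2}}$)
$\left(\left(58 + 67\right) + P{\left(-7 \right)}\right)^{2} = \left(\left(58 + 67\right) - \frac{3}{49}\right)^{2} = \left(125 - \frac{3}{49}\right)^{2} = \left(\frac{6122}{49}\right)^{2} = \frac{37478884}{2401}$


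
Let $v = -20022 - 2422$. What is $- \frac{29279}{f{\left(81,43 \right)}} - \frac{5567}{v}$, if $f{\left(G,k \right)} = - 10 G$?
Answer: $\frac{330823573}{9089820} \approx 36.395$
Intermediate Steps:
$v = -22444$
$- \frac{29279}{f{\left(81,43 \right)}} - \frac{5567}{v} = - \frac{29279}{\left(-10\right) 81} - \frac{5567}{-22444} = - \frac{29279}{-810} - - \frac{5567}{22444} = \left(-29279\right) \left(- \frac{1}{810}\right) + \frac{5567}{22444} = \frac{29279}{810} + \frac{5567}{22444} = \frac{330823573}{9089820}$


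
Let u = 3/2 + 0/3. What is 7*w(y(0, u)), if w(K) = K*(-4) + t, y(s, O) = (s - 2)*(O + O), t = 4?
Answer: 196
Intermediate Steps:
u = 3/2 (u = 3*(½) + 0*(⅓) = 3/2 + 0 = 3/2 ≈ 1.5000)
y(s, O) = 2*O*(-2 + s) (y(s, O) = (-2 + s)*(2*O) = 2*O*(-2 + s))
w(K) = 4 - 4*K (w(K) = K*(-4) + 4 = -4*K + 4 = 4 - 4*K)
7*w(y(0, u)) = 7*(4 - 8*3*(-2 + 0)/2) = 7*(4 - 8*3*(-2)/2) = 7*(4 - 4*(-6)) = 7*(4 + 24) = 7*28 = 196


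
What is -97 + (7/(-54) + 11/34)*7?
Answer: -43900/459 ≈ -95.643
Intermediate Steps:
-97 + (7/(-54) + 11/34)*7 = -97 + (7*(-1/54) + 11*(1/34))*7 = -97 + (-7/54 + 11/34)*7 = -97 + (89/459)*7 = -97 + 623/459 = -43900/459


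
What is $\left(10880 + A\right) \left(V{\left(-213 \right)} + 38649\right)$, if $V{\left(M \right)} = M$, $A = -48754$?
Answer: $-1455725064$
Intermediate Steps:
$\left(10880 + A\right) \left(V{\left(-213 \right)} + 38649\right) = \left(10880 - 48754\right) \left(-213 + 38649\right) = \left(-37874\right) 38436 = -1455725064$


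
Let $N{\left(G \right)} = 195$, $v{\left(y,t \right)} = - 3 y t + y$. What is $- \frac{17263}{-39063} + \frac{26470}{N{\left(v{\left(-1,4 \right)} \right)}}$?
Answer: $\frac{23052531}{169273} \approx 136.19$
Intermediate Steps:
$v{\left(y,t \right)} = y - 3 t y$ ($v{\left(y,t \right)} = - 3 t y + y = y - 3 t y$)
$- \frac{17263}{-39063} + \frac{26470}{N{\left(v{\left(-1,4 \right)} \right)}} = - \frac{17263}{-39063} + \frac{26470}{195} = \left(-17263\right) \left(- \frac{1}{39063}\right) + 26470 \cdot \frac{1}{195} = \frac{17263}{39063} + \frac{5294}{39} = \frac{23052531}{169273}$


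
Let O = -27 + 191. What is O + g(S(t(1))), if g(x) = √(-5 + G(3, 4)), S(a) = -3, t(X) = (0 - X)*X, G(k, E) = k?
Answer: 164 + I*√2 ≈ 164.0 + 1.4142*I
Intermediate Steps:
t(X) = -X² (t(X) = (-X)*X = -X²)
O = 164
g(x) = I*√2 (g(x) = √(-5 + 3) = √(-2) = I*√2)
O + g(S(t(1))) = 164 + I*√2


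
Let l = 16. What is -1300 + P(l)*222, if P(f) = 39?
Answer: 7358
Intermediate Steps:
-1300 + P(l)*222 = -1300 + 39*222 = -1300 + 8658 = 7358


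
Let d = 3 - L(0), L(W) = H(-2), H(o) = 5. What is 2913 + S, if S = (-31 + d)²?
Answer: 4002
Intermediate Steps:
L(W) = 5
d = -2 (d = 3 - 1*5 = 3 - 5 = -2)
S = 1089 (S = (-31 - 2)² = (-33)² = 1089)
2913 + S = 2913 + 1089 = 4002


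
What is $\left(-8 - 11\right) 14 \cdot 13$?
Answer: $-3458$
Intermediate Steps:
$\left(-8 - 11\right) 14 \cdot 13 = \left(-19\right) 14 \cdot 13 = \left(-266\right) 13 = -3458$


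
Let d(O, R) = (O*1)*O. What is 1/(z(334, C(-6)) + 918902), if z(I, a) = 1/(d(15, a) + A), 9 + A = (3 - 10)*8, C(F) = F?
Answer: 160/147024321 ≈ 1.0883e-6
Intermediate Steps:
d(O, R) = O**2 (d(O, R) = O*O = O**2)
A = -65 (A = -9 + (3 - 10)*8 = -9 - 7*8 = -9 - 56 = -65)
z(I, a) = 1/160 (z(I, a) = 1/(15**2 - 65) = 1/(225 - 65) = 1/160)
1/(z(334, C(-6)) + 918902) = 1/(1/160 + 918902) = 1/(147024321/160) = 160/147024321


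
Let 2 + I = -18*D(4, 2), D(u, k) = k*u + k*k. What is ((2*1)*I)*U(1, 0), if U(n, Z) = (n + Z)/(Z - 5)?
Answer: 436/5 ≈ 87.200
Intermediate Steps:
D(u, k) = k² + k*u (D(u, k) = k*u + k² = k² + k*u)
U(n, Z) = (Z + n)/(-5 + Z)
I = -218 (I = -2 - 36*(2 + 4) = -2 - 36*6 = -2 - 18*12 = -2 - 216 = -218)
((2*1)*I)*U(1, 0) = ((2*1)*(-218))*((0 + 1)/(-5 + 0)) = (2*(-218))*(1/(-5)) = -(-436)/5 = -436*(-⅕) = 436/5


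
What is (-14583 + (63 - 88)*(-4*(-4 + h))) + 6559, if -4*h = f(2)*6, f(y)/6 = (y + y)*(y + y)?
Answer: -22824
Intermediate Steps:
f(y) = 24*y² (f(y) = 6*((y + y)*(y + y)) = 6*((2*y)*(2*y)) = 6*(4*y²) = 24*y²)
h = -144 (h = -24*2²*6/4 = -24*4*6/4 = -24*6 = -¼*576 = -144)
(-14583 + (63 - 88)*(-4*(-4 + h))) + 6559 = (-14583 + (63 - 88)*(-4*(-4 - 144))) + 6559 = (-14583 - (-100)*(-148)) + 6559 = (-14583 - 25*592) + 6559 = (-14583 - 14800) + 6559 = -29383 + 6559 = -22824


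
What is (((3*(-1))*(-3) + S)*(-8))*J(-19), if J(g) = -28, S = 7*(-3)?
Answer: -2688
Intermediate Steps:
S = -21
(((3*(-1))*(-3) + S)*(-8))*J(-19) = (((3*(-1))*(-3) - 21)*(-8))*(-28) = ((-3*(-3) - 21)*(-8))*(-28) = ((9 - 21)*(-8))*(-28) = -12*(-8)*(-28) = 96*(-28) = -2688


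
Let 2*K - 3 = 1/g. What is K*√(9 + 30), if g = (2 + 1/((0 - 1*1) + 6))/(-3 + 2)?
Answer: 14*√39/11 ≈ 7.9482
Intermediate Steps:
g = -11/5 (g = (2 + 1/((0 - 1) + 6))/(-1) = (2 + 1/(-1 + 6))*(-1) = (2 + 1/5)*(-1) = (2 + ⅕)*(-1) = (11/5)*(-1) = -11/5 ≈ -2.2000)
K = 14/11 (K = 3/2 + 1/(2*(-11/5)) = 3/2 + (½)*(-5/11) = 3/2 - 5/22 = 14/11 ≈ 1.2727)
K*√(9 + 30) = 14*√(9 + 30)/11 = 14*√39/11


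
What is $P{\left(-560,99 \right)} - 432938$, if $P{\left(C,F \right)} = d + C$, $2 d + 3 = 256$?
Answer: $- \frac{866743}{2} \approx -4.3337 \cdot 10^{5}$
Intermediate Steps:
$d = \frac{253}{2}$ ($d = - \frac{3}{2} + \frac{1}{2} \cdot 256 = - \frac{3}{2} + 128 = \frac{253}{2} \approx 126.5$)
$P{\left(C,F \right)} = \frac{253}{2} + C$
$P{\left(-560,99 \right)} - 432938 = \left(\frac{253}{2} - 560\right) - 432938 = - \frac{867}{2} - 432938 = - \frac{866743}{2}$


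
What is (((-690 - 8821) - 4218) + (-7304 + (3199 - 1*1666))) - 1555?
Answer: -21055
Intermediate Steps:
(((-690 - 8821) - 4218) + (-7304 + (3199 - 1*1666))) - 1555 = ((-9511 - 4218) + (-7304 + (3199 - 1666))) - 1555 = (-13729 + (-7304 + 1533)) - 1555 = (-13729 - 5771) - 1555 = -19500 - 1555 = -21055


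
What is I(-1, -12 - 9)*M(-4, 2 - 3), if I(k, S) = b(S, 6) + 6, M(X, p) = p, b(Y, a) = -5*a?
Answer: 24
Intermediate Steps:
I(k, S) = -24 (I(k, S) = -5*6 + 6 = -30 + 6 = -24)
I(-1, -12 - 9)*M(-4, 2 - 3) = -24*(2 - 3) = -24*(-1) = 24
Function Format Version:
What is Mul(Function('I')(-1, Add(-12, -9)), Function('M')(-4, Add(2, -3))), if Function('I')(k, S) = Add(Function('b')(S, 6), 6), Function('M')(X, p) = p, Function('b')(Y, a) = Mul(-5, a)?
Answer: 24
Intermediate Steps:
Function('I')(k, S) = -24 (Function('I')(k, S) = Add(Mul(-5, 6), 6) = Add(-30, 6) = -24)
Mul(Function('I')(-1, Add(-12, -9)), Function('M')(-4, Add(2, -3))) = Mul(-24, Add(2, -3)) = Mul(-24, -1) = 24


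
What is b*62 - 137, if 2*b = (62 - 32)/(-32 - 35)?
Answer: -10109/67 ≈ -150.88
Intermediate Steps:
b = -15/67 (b = ((62 - 32)/(-32 - 35))/2 = (30/(-67))/2 = (30*(-1/67))/2 = (1/2)*(-30/67) = -15/67 ≈ -0.22388)
b*62 - 137 = -15/67*62 - 137 = -930/67 - 137 = -10109/67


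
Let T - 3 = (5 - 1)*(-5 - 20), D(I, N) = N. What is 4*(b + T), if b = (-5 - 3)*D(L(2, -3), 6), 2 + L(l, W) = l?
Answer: -580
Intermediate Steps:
L(l, W) = -2 + l
b = -48 (b = (-5 - 3)*6 = -8*6 = -48)
T = -97 (T = 3 + (5 - 1)*(-5 - 20) = 3 + 4*(-25) = 3 - 100 = -97)
4*(b + T) = 4*(-48 - 97) = 4*(-145) = -580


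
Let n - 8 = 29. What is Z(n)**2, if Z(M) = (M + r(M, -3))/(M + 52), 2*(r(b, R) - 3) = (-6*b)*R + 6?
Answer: 141376/7921 ≈ 17.848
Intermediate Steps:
r(b, R) = 6 - 3*R*b (r(b, R) = 3 + ((-6*b)*R + 6)/2 = 3 + (-6*R*b + 6)/2 = 3 + (6 - 6*R*b)/2 = 3 + (3 - 3*R*b) = 6 - 3*R*b)
n = 37 (n = 8 + 29 = 37)
Z(M) = (6 + 10*M)/(52 + M) (Z(M) = (M + (6 - 3*(-3)*M))/(M + 52) = (M + (6 + 9*M))/(52 + M) = (6 + 10*M)/(52 + M))
Z(n)**2 = (2*(3 + 5*37)/(52 + 37))**2 = (2*(3 + 185)/89)**2 = (2*(1/89)*188)**2 = (376/89)**2 = 141376/7921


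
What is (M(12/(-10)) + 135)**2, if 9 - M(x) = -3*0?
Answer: 20736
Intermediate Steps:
M(x) = 9 (M(x) = 9 - (-3)*0 = 9 - 1*0 = 9 + 0 = 9)
(M(12/(-10)) + 135)**2 = (9 + 135)**2 = 144**2 = 20736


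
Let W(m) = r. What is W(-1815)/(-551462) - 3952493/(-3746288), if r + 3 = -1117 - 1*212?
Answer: 1092319875191/1032967736528 ≈ 1.0575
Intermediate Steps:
r = -1332 (r = -3 + (-1117 - 1*212) = -3 + (-1117 - 212) = -3 - 1329 = -1332)
W(m) = -1332
W(-1815)/(-551462) - 3952493/(-3746288) = -1332/(-551462) - 3952493/(-3746288) = -1332*(-1/551462) - 3952493*(-1/3746288) = 666/275731 + 3952493/3746288 = 1092319875191/1032967736528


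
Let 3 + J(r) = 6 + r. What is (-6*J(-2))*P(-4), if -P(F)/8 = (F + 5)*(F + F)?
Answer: -384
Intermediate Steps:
J(r) = 3 + r (J(r) = -3 + (6 + r) = 3 + r)
P(F) = -16*F*(5 + F) (P(F) = -8*(F + 5)*(F + F) = -8*(5 + F)*2*F = -16*F*(5 + F))
(-6*J(-2))*P(-4) = (-6*(3 - 2))*(-16*(-4)*(5 - 4)) = (-6*1)*(-16*(-4)*1) = -6*64 = -384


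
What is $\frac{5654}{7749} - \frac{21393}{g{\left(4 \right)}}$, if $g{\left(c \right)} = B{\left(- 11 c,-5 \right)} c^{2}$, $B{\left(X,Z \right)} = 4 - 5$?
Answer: $\frac{165864821}{123984} \approx 1337.8$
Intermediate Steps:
$B{\left(X,Z \right)} = -1$ ($B{\left(X,Z \right)} = 4 - 5 = -1$)
$g{\left(c \right)} = - c^{2}$
$\frac{5654}{7749} - \frac{21393}{g{\left(4 \right)}} = \frac{5654}{7749} - \frac{21393}{\left(-1\right) 4^{2}} = 5654 \cdot \frac{1}{7749} - \frac{21393}{\left(-1\right) 16} = \frac{5654}{7749} - \frac{21393}{-16} = \frac{5654}{7749} - - \frac{21393}{16} = \frac{5654}{7749} + \frac{21393}{16} = \frac{165864821}{123984}$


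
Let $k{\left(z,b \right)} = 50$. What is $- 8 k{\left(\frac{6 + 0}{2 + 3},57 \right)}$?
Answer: $-400$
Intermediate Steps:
$- 8 k{\left(\frac{6 + 0}{2 + 3},57 \right)} = \left(-8\right) 50 = -400$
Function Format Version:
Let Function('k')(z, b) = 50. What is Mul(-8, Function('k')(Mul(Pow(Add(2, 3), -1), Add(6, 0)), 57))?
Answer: -400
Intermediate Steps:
Mul(-8, Function('k')(Mul(Pow(Add(2, 3), -1), Add(6, 0)), 57)) = Mul(-8, 50) = -400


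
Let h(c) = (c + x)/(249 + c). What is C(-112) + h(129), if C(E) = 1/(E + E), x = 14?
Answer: 323/864 ≈ 0.37384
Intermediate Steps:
h(c) = (14 + c)/(249 + c) (h(c) = (c + 14)/(249 + c) = (14 + c)/(249 + c))
C(E) = 1/(2*E)
C(-112) + h(129) = (1/2)/(-112) + (14 + 129)/(249 + 129) = (1/2)*(-1/112) + 143/378 = -1/224 + (1/378)*143 = -1/224 + 143/378 = 323/864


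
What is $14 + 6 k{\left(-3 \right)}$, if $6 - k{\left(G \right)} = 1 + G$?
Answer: $62$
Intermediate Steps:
$k{\left(G \right)} = 5 - G$ ($k{\left(G \right)} = 6 - \left(1 + G\right) = 5 - G$)
$14 + 6 k{\left(-3 \right)} = 14 + 6 \left(5 - -3\right) = 14 + 6 \left(5 + 3\right) = 14 + 6 \cdot 8 = 14 + 48 = 62$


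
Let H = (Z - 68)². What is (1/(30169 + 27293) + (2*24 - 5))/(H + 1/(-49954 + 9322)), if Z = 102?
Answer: 16732711324/449837350007 ≈ 0.037197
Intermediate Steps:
H = 1156 (H = (102 - 68)² = 34² = 1156)
(1/(30169 + 27293) + (2*24 - 5))/(H + 1/(-49954 + 9322)) = (1/(30169 + 27293) + (2*24 - 5))/(1156 + 1/(-49954 + 9322)) = (1/57462 + (48 - 5))/(1156 + 1/(-40632)) = (1/57462 + 43)/(1156 - 1/40632) = 2470867/(57462*(46970591/40632)) = (2470867/57462)*(40632/46970591) = 16732711324/449837350007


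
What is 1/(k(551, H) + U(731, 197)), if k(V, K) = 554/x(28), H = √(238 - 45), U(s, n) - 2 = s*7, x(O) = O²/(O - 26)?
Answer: 196/1003601 ≈ 0.00019530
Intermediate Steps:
x(O) = O²/(-26 + O)
U(s, n) = 2 + 7*s (U(s, n) = 2 + s*7 = 2 + 7*s)
H = √193 ≈ 13.892
k(V, K) = 277/196 (k(V, K) = 554/((28²/(-26 + 28))) = 554/((784/2)) = 554/((784*(½))) = 554/392 = 554*(1/392) = 277/196)
1/(k(551, H) + U(731, 197)) = 1/(277/196 + (2 + 7*731)) = 1/(277/196 + (2 + 5117)) = 1/(277/196 + 5119) = 1/(1003601/196) = 196/1003601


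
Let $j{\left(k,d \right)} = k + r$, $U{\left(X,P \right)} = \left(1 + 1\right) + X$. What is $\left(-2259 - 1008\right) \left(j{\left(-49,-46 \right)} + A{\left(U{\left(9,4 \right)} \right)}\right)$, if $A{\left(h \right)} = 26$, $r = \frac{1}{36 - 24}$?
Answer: $\frac{299475}{4} \approx 74869.0$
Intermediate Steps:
$U{\left(X,P \right)} = 2 + X$
$r = \frac{1}{12} \approx 0.083333$
$j{\left(k,d \right)} = \frac{1}{12} + k$ ($j{\left(k,d \right)} = k + \frac{1}{12} = \frac{1}{12} + k$)
$\left(-2259 - 1008\right) \left(j{\left(-49,-46 \right)} + A{\left(U{\left(9,4 \right)} \right)}\right) = \left(-2259 - 1008\right) \left(\left(\frac{1}{12} - 49\right) + 26\right) = \left(-2259 - 1008\right) \left(- \frac{587}{12} + 26\right) = \left(-3267\right) \left(- \frac{275}{12}\right) = \frac{299475}{4}$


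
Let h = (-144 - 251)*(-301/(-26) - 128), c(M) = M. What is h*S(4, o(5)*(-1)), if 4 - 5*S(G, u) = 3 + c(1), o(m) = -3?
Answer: 0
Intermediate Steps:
h = 1195665/26 (h = -395*(-301*(-1/26) - 128) = -395*(301/26 - 128) = -395*(-3027/26) = 1195665/26 ≈ 45987.)
S(G, u) = 0 (S(G, u) = ⅘ - (3 + 1)/5 = ⅘ - ⅕*4 = ⅘ - ⅘ = 0)
h*S(4, o(5)*(-1)) = (1195665/26)*0 = 0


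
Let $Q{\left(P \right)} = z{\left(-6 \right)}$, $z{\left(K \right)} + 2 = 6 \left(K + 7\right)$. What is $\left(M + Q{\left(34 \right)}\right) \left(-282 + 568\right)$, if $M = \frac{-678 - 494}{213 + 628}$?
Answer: $\frac{626912}{841} \approx 745.44$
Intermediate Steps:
$z{\left(K \right)} = 40 + 6 K$ ($z{\left(K \right)} = -2 + 6 \left(K + 7\right) = -2 + 6 \left(7 + K\right) = -2 + \left(42 + 6 K\right) = 40 + 6 K$)
$Q{\left(P \right)} = 4$ ($Q{\left(P \right)} = 40 + 6 \left(-6\right) = 40 - 36 = 4$)
$M = - \frac{1172}{841} \approx -1.3936$
$\left(M + Q{\left(34 \right)}\right) \left(-282 + 568\right) = \left(- \frac{1172}{841} + 4\right) \left(-282 + 568\right) = \frac{2192}{841} \cdot 286 = \frac{626912}{841}$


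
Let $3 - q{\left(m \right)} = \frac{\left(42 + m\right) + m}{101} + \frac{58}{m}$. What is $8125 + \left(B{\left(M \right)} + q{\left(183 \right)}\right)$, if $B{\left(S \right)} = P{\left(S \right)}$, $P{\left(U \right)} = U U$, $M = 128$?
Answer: $\frac{452974774}{18483} \approx 24508.0$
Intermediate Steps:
$q{\left(m \right)} = \frac{261}{101} - \frac{58}{m} - \frac{2 m}{101}$ ($q{\left(m \right)} = 3 - \left(\frac{\left(42 + m\right) + m}{101} + \frac{58}{m}\right) = 3 - \left(\left(42 + 2 m\right) \frac{1}{101} + \frac{58}{m}\right) = 3 - \left(\left(\frac{42}{101} + \frac{2 m}{101}\right) + \frac{58}{m}\right) = 3 - \left(\frac{42}{101} + \frac{58}{m} + \frac{2 m}{101}\right) = \frac{261}{101} - \frac{58}{m} - \frac{2 m}{101}$)
$P{\left(U \right)} = U^{2}$
$B{\left(S \right)} = S^{2}$
$8125 + \left(B{\left(M \right)} + q{\left(183 \right)}\right) = 8125 + \left(128^{2} - \left(\frac{105}{101} + \frac{58}{183}\right)\right) = 8125 + \left(16384 - \frac{25073}{18483}\right) = 8125 + \frac{302800399}{18483} = \frac{452974774}{18483}$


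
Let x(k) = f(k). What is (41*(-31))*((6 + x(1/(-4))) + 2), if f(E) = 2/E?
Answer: 0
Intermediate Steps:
x(k) = 2/k
(41*(-31))*((6 + x(1/(-4))) + 2) = (41*(-31))*((6 + 2/(1/(-4))) + 2) = -1271*((6 + 2/(-¼)) + 2) = -1271*((6 + 2*(-4)) + 2) = -1271*((6 - 8) + 2) = -1271*(-2 + 2) = -1271*0 = 0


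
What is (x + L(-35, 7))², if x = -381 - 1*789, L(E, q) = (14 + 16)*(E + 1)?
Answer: 4796100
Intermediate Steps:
L(E, q) = 30 + 30*E (L(E, q) = 30*(1 + E) = 30 + 30*E)
x = -1170 (x = -381 - 789 = -1170)
(x + L(-35, 7))² = (-1170 + (30 + 30*(-35)))² = (-1170 + (30 - 1050))² = (-1170 - 1020)² = (-2190)² = 4796100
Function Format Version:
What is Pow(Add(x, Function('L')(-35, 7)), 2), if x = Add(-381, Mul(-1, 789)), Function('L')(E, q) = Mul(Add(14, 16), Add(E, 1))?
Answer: 4796100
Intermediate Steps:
Function('L')(E, q) = Add(30, Mul(30, E)) (Function('L')(E, q) = Mul(30, Add(1, E)) = Add(30, Mul(30, E)))
x = -1170 (x = Add(-381, -789) = -1170)
Pow(Add(x, Function('L')(-35, 7)), 2) = Pow(Add(-1170, Add(30, Mul(30, -35))), 2) = Pow(Add(-1170, Add(30, -1050)), 2) = Pow(Add(-1170, -1020), 2) = Pow(-2190, 2) = 4796100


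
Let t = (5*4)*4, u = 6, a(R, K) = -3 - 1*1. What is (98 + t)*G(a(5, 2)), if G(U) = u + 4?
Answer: 1780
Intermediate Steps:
a(R, K) = -4 (a(R, K) = -3 - 1 = -4)
G(U) = 10 (G(U) = 6 + 4 = 10)
t = 80 (t = 20*4 = 80)
(98 + t)*G(a(5, 2)) = (98 + 80)*10 = 178*10 = 1780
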